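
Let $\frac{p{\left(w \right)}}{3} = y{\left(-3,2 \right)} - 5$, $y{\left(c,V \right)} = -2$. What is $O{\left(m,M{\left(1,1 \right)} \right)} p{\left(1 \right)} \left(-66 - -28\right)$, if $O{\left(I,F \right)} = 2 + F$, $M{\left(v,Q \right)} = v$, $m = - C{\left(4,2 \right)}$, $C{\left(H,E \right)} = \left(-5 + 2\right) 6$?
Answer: $2394$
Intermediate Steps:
$C{\left(H,E \right)} = -18$ ($C{\left(H,E \right)} = \left(-3\right) 6 = -18$)
$p{\left(w \right)} = -21$ ($p{\left(w \right)} = 3 \left(-2 - 5\right) = 3 \left(-7\right) = -21$)
$m = 18$ ($m = \left(-1\right) \left(-18\right) = 18$)
$O{\left(m,M{\left(1,1 \right)} \right)} p{\left(1 \right)} \left(-66 - -28\right) = \left(2 + 1\right) \left(-21\right) \left(-66 - -28\right) = 3 \left(-21\right) \left(-66 + 28\right) = \left(-63\right) \left(-38\right) = 2394$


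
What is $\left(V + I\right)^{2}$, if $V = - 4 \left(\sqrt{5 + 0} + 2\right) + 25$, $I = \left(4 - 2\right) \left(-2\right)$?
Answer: $249 - 104 \sqrt{5} \approx 16.449$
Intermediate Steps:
$I = -4$ ($I = 2 \left(-2\right) = -4$)
$V = 17 - 4 \sqrt{5}$ ($V = - 4 \left(\sqrt{5} + 2\right) + 25 = - 4 \left(2 + \sqrt{5}\right) + 25 = \left(-8 - 4 \sqrt{5}\right) + 25 = 17 - 4 \sqrt{5} \approx 8.0557$)
$\left(V + I\right)^{2} = \left(\left(17 - 4 \sqrt{5}\right) - 4\right)^{2} = \left(13 - 4 \sqrt{5}\right)^{2}$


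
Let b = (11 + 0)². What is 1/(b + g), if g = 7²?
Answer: 1/170 ≈ 0.0058824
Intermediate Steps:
g = 49
b = 121 (b = 11² = 121)
1/(b + g) = 1/(121 + 49) = 1/170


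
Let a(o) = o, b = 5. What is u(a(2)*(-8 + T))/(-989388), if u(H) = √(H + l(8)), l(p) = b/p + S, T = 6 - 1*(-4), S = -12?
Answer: -I*√118/3957552 ≈ -2.7448e-6*I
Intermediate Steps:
T = 10 (T = 6 + 4 = 10)
l(p) = -12 + 5/p (l(p) = 5/p - 12 = -12 + 5/p)
u(H) = √(-91/8 + H) (u(H) = √(H + (-12 + 5/8)) = √(H - 91/8) = √(-91/8 + H))
u(a(2)*(-8 + T))/(-989388) = (√(-182 + 16*(2*(-8 + 10)))/4)/(-989388) = (√(-182 + 16*(2*2))/4)*(-1/989388) = (√(-182 + 16*4)/4)*(-1/989388) = (√(-182 + 64)/4)*(-1/989388) = (√(-118)/4)*(-1/989388) = ((I*√118)/4)*(-1/989388) = (I*√118/4)*(-1/989388) = -I*√118/3957552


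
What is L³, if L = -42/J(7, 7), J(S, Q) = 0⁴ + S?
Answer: -216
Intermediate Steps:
J(S, Q) = S (J(S, Q) = 0 + S = S)
L = -6 (L = -42/7 = -42*⅐ = -6)
L³ = (-6)³ = -216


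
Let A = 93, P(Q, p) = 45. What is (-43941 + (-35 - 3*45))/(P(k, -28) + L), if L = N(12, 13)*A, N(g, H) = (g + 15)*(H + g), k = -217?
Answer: -44111/62820 ≈ -0.70218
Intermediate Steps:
N(g, H) = (15 + g)*(H + g)
L = 62775 (L = (12² + 15*13 + 15*12 + 13*12)*93 = (144 + 195 + 180 + 156)*93 = 675*93 = 62775)
(-43941 + (-35 - 3*45))/(P(k, -28) + L) = (-43941 + (-35 - 3*45))/(45 + 62775) = (-43941 + (-35 - 135))/62820 = (-43941 - 170)*(1/62820) = -44111*1/62820 = -44111/62820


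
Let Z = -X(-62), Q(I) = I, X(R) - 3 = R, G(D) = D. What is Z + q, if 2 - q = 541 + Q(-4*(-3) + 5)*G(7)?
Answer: -599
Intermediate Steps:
X(R) = 3 + R
q = -658 (q = 2 - (541 + (-4*(-3) + 5)*7) = 2 - (541 + (12 + 5)*7) = 2 - (541 + 17*7) = 2 - (541 + 119) = 2 - 1*660 = 2 - 660 = -658)
Z = 59 (Z = -(3 - 62) = -1*(-59) = 59)
Z + q = 59 - 658 = -599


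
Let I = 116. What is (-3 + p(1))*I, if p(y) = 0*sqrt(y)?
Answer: -348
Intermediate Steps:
p(y) = 0
(-3 + p(1))*I = (-3 + 0)*116 = -3*116 = -348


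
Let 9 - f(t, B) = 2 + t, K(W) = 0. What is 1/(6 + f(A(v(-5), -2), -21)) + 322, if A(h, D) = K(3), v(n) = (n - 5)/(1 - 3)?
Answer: 4187/13 ≈ 322.08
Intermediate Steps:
v(n) = 5/2 - n/2 (v(n) = (-5 + n)/(-2) = (-5 + n)*(-½) = 5/2 - n/2)
A(h, D) = 0
f(t, B) = 7 - t (f(t, B) = 9 - (2 + t) = 9 + (-2 - t) = 7 - t)
1/(6 + f(A(v(-5), -2), -21)) + 322 = 1/(6 + (7 - 1*0)) + 322 = 1/(6 + (7 + 0)) + 322 = 1/(6 + 7) + 322 = 1/13 + 322 = 4187/13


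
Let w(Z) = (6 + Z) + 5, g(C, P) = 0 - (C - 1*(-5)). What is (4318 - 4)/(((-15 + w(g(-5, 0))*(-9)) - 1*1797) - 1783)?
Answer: -2157/1847 ≈ -1.1678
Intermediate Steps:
g(C, P) = -5 - C (g(C, P) = 0 - (C + 5) = 0 - (5 + C) = 0 + (-5 - C) = -5 - C)
w(Z) = 11 + Z
(4318 - 4)/(((-15 + w(g(-5, 0))*(-9)) - 1*1797) - 1783) = (4318 - 4)/(((-15 + (11 + (-5 - 1*(-5)))*(-9)) - 1*1797) - 1783) = 4314/(((-15 + (11 + (-5 + 5))*(-9)) - 1797) - 1783) = 4314/(((-15 + (11 + 0)*(-9)) - 1797) - 1783) = 4314/(((-15 + 11*(-9)) - 1797) - 1783) = 4314/(((-15 - 99) - 1797) - 1783) = 4314/((-114 - 1797) - 1783) = 4314/(-1911 - 1783) = 4314/(-3694) = 4314*(-1/3694) = -2157/1847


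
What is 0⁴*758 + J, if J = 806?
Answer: 806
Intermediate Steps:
0⁴*758 + J = 0⁴*758 + 806 = 0*758 + 806 = 0 + 806 = 806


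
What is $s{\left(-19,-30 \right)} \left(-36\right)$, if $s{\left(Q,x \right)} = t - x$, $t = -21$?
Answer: $-324$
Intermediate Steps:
$s{\left(Q,x \right)} = -21 - x$
$s{\left(-19,-30 \right)} \left(-36\right) = \left(-21 - -30\right) \left(-36\right) = \left(-21 + 30\right) \left(-36\right) = 9 \left(-36\right) = -324$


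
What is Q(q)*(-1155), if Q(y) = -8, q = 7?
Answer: 9240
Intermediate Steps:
Q(q)*(-1155) = -8*(-1155) = 9240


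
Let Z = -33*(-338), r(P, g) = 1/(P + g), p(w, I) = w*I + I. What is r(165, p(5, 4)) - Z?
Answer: -2108105/189 ≈ -11154.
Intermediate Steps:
p(w, I) = I + I*w (p(w, I) = I*w + I = I + I*w)
Z = 11154
r(165, p(5, 4)) - Z = 1/(165 + 4*(1 + 5)) - 1*11154 = 1/(165 + 4*6) - 11154 = 1/(165 + 24) - 11154 = 1/189 - 11154 = -2108105/189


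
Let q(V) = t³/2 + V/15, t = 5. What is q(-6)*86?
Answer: 26703/5 ≈ 5340.6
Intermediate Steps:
q(V) = 125/2 + V/15 (q(V) = 5³/2 + V/15 = 125*(½) + V*(1/15) = 125/2 + V/15)
q(-6)*86 = (125/2 + (1/15)*(-6))*86 = (125/2 - ⅖)*86 = (621/10)*86 = 26703/5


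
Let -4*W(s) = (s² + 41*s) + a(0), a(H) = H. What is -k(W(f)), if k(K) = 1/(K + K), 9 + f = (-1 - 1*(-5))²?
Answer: 1/168 ≈ 0.0059524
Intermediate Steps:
f = 7 (f = -9 + (-1 - 1*(-5))² = -9 + (-1 + 5)² = -9 + 4² = -9 + 16 = 7)
W(s) = -41*s/4 - s²/4 (W(s) = -((s² + 41*s) + 0)/4 = -(s² + 41*s)/4 = -41*s/4 - s²/4)
k(K) = 1/(2*K)
-k(W(f)) = -1/(2*((¼)*7*(-41 - 1*7))) = -1/(2*((¼)*7*(-41 - 7))) = -1/(2*((¼)*7*(-48))) = -1/(2*(-84)) = -(-1)/(2*84) = -1*(-1/168) = 1/168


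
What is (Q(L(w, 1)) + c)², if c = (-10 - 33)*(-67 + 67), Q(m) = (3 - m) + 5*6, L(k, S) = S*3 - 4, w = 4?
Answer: 1156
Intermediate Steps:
L(k, S) = -4 + 3*S (L(k, S) = 3*S - 4 = -4 + 3*S)
Q(m) = 33 - m (Q(m) = (3 - m) + 30 = 33 - m)
c = 0 (c = -43*0 = 0)
(Q(L(w, 1)) + c)² = ((33 - (-4 + 3*1)) + 0)² = ((33 - (-4 + 3)) + 0)² = ((33 - 1*(-1)) + 0)² = ((33 + 1) + 0)² = (34 + 0)² = 34² = 1156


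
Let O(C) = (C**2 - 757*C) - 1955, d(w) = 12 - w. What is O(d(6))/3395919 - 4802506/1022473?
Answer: -16315527571067/3472235487687 ≈ -4.6989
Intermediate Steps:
O(C) = -1955 + C**2 - 757*C
O(d(6))/3395919 - 4802506/1022473 = (-1955 + (12 - 1*6)**2 - 757*(12 - 1*6))/3395919 - 4802506/1022473 = (-1955 + (12 - 6)**2 - 757*(12 - 6))*(1/3395919) - 4802506*1/1022473 = (-1955 + 6**2 - 757*6)*(1/3395919) - 4802506/1022473 = (-1955 + 36 - 4542)*(1/3395919) - 4802506/1022473 = -6461*1/3395919 - 4802506/1022473 = -6461/3395919 - 4802506/1022473 = -16315527571067/3472235487687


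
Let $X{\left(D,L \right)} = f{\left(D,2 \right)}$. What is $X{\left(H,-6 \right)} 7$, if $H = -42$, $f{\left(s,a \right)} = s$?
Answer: $-294$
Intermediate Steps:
$X{\left(D,L \right)} = D$
$X{\left(H,-6 \right)} 7 = \left(-42\right) 7 = -294$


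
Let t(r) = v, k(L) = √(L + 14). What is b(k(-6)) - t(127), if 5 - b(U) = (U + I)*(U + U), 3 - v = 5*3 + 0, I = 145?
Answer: 1 - 580*√2 ≈ -819.24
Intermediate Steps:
v = -12 (v = 3 - (5*3 + 0) = 3 - (15 + 0) = 3 - 1*15 = 3 - 15 = -12)
k(L) = √(14 + L)
b(U) = 5 - 2*U*(145 + U) (b(U) = 5 - (U + 145)*(U + U) = 5 - (145 + U)*2*U = 5 - 2*U*(145 + U))
t(r) = -12
b(k(-6)) - t(127) = (5 - 290*√(14 - 6) - 2*(√(14 - 6))²) - 1*(-12) = (5 - 580*√2 - 2*(√8)²) + 12 = (5 - 580*√2 - 2*(2*√2)²) + 12 = (5 - 580*√2 - 2*8) + 12 = (5 - 580*√2 - 16) + 12 = (-11 - 580*√2) + 12 = 1 - 580*√2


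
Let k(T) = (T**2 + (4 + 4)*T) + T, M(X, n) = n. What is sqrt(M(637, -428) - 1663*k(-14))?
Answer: 3*I*sqrt(12982) ≈ 341.82*I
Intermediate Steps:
k(T) = T**2 + 9*T (k(T) = (T**2 + 8*T) + T = T**2 + 9*T)
sqrt(M(637, -428) - 1663*k(-14)) = sqrt(-428 - (-23282)*(9 - 14)) = sqrt(-428 - (-23282)*(-5)) = sqrt(-428 - 1663*70) = sqrt(-428 - 116410) = sqrt(-116838) = 3*I*sqrt(12982)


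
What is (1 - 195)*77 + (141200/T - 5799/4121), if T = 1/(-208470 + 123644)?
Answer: -49359055540497/4121 ≈ -1.1977e+10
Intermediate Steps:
T = -1/84826 (T = 1/(-84826) = -1/84826 ≈ -1.1789e-5)
(1 - 195)*77 + (141200/T - 5799/4121) = (1 - 195)*77 + (141200/(-1/84826) - 5799/4121) = -194*77 + (141200*(-84826) - 5799*1/4121) = -14938 + (-11977431200 - 5799/4121) = -14938 - 49358993980999/4121 = -49359055540497/4121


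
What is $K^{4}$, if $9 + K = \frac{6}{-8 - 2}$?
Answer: $\frac{5308416}{625} \approx 8493.5$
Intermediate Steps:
$K = - \frac{48}{5}$ ($K = -9 + \frac{6}{-8 - 2} = -9 + \frac{6}{-10} = -9 + 6 \left(- \frac{1}{10}\right) = -9 - \frac{3}{5} = - \frac{48}{5} \approx -9.6$)
$K^{4} = \left(- \frac{48}{5}\right)^{4} = \frac{5308416}{625}$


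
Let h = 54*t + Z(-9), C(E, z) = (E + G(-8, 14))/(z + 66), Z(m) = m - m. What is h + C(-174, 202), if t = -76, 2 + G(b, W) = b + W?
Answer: -550021/134 ≈ -4104.6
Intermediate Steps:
Z(m) = 0
G(b, W) = -2 + W + b (G(b, W) = -2 + (b + W) = -2 + (W + b) = -2 + W + b)
C(E, z) = (4 + E)/(66 + z) (C(E, z) = (E + (-2 + 14 - 8))/(z + 66) = (E + 4)/(66 + z) = (4 + E)/(66 + z))
h = -4104 (h = 54*(-76) + 0 = -4104 + 0 = -4104)
h + C(-174, 202) = -4104 + (4 - 174)/(66 + 202) = -4104 - 170/268 = -4104 + (1/268)*(-170) = -4104 - 85/134 = -550021/134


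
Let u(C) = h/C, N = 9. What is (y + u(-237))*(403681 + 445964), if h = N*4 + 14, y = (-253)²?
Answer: 54384747555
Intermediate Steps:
y = 64009
h = 50 (h = 9*4 + 14 = 36 + 14 = 50)
u(C) = 50/C
(y + u(-237))*(403681 + 445964) = (64009 + 50/(-237))*(403681 + 445964) = (64009 + 50*(-1/237))*849645 = (64009 - 50/237)*849645 = (15170083/237)*849645 = 54384747555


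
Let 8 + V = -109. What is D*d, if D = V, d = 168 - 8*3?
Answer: -16848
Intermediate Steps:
d = 144 (d = 168 - 24 = 144)
V = -117 (V = -8 - 109 = -117)
D = -117
D*d = -117*144 = -16848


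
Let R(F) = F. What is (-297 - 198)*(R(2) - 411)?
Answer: 202455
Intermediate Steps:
(-297 - 198)*(R(2) - 411) = (-297 - 198)*(2 - 411) = -495*(-409) = 202455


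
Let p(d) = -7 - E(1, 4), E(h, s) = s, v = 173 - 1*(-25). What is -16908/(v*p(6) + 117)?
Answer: 5636/687 ≈ 8.2038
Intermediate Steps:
v = 198 (v = 173 + 25 = 198)
p(d) = -11 (p(d) = -7 - 1*4 = -7 - 4 = -11)
-16908/(v*p(6) + 117) = -16908/(198*(-11) + 117) = -16908/(-2178 + 117) = -16908/(-2061) = -16908*(-1/2061) = 5636/687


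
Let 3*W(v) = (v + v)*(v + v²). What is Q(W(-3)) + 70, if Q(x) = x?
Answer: 58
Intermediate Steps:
W(v) = 2*v*(v + v²)/3 (W(v) = ((v + v)*(v + v²))/3 = ((2*v)*(v + v²))/3 = (2*v*(v + v²))/3 = 2*v*(v + v²)/3)
Q(W(-3)) + 70 = (⅔)*(-3)²*(1 - 3) + 70 = (⅔)*9*(-2) + 70 = -12 + 70 = 58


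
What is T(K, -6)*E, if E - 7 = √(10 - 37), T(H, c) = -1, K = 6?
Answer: -7 - 3*I*√3 ≈ -7.0 - 5.1962*I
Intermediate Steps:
E = 7 + 3*I*√3 (E = 7 + √(10 - 37) = 7 + √(-27) = 7 + 3*I*√3 ≈ 7.0 + 5.1962*I)
T(K, -6)*E = -(7 + 3*I*√3) = -7 - 3*I*√3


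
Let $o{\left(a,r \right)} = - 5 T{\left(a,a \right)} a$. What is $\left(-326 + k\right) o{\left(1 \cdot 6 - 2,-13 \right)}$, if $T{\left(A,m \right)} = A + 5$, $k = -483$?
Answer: $145620$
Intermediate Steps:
$T{\left(A,m \right)} = 5 + A$
$o{\left(a,r \right)} = a \left(-25 - 5 a\right)$ ($o{\left(a,r \right)} = - 5 \left(5 + a\right) a = \left(-25 - 5 a\right) a = a \left(-25 - 5 a\right)$)
$\left(-326 + k\right) o{\left(1 \cdot 6 - 2,-13 \right)} = \left(-326 - 483\right) \left(- 5 \left(1 \cdot 6 - 2\right) \left(5 + \left(1 \cdot 6 - 2\right)\right)\right) = - 809 \left(- 5 \left(6 - 2\right) \left(5 + \left(6 - 2\right)\right)\right) = - 809 \left(\left(-5\right) 4 \left(5 + 4\right)\right) = - 809 \left(\left(-5\right) 4 \cdot 9\right) = \left(-809\right) \left(-180\right) = 145620$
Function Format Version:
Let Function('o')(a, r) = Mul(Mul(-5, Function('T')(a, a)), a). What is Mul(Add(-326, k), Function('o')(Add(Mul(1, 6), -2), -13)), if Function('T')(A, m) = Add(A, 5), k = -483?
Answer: 145620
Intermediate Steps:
Function('T')(A, m) = Add(5, A)
Function('o')(a, r) = Mul(a, Add(-25, Mul(-5, a))) (Function('o')(a, r) = Mul(Mul(-5, Add(5, a)), a) = Mul(Add(-25, Mul(-5, a)), a) = Mul(a, Add(-25, Mul(-5, a))))
Mul(Add(-326, k), Function('o')(Add(Mul(1, 6), -2), -13)) = Mul(Add(-326, -483), Mul(-5, Add(Mul(1, 6), -2), Add(5, Add(Mul(1, 6), -2)))) = Mul(-809, Mul(-5, Add(6, -2), Add(5, Add(6, -2)))) = Mul(-809, Mul(-5, 4, Add(5, 4))) = Mul(-809, Mul(-5, 4, 9)) = Mul(-809, -180) = 145620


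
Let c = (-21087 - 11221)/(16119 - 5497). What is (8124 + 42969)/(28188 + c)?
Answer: 271354923/149690314 ≈ 1.8128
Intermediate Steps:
c = -16154/5311 (c = -32308/10622 = -32308*1/10622 = -16154/5311 ≈ -3.0416)
(8124 + 42969)/(28188 + c) = (8124 + 42969)/(28188 - 16154/5311) = 51093/(149690314/5311) = 51093*(5311/149690314) = 271354923/149690314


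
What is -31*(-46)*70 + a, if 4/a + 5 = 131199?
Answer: 6547892542/65597 ≈ 99820.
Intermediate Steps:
a = 2/65597 (a = 4/(-5 + 131199) = 4/131194 = 4*(1/131194) = 2/65597 ≈ 3.0489e-5)
-31*(-46)*70 + a = -31*(-46)*70 + 2/65597 = 1426*70 + 2/65597 = 99820 + 2/65597 = 6547892542/65597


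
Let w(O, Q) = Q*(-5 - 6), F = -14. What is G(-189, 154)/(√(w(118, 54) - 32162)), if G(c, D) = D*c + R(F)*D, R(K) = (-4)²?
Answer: 13321*I*√8189/8189 ≈ 147.2*I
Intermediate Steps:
R(K) = 16
w(O, Q) = -11*Q (w(O, Q) = Q*(-11) = -11*Q)
G(c, D) = 16*D + D*c (G(c, D) = D*c + 16*D = 16*D + D*c)
G(-189, 154)/(√(w(118, 54) - 32162)) = (154*(16 - 189))/(√(-11*54 - 32162)) = (154*(-173))/(√(-594 - 32162)) = -26642*(-I*√8189/16378) = -(-13321)*I*√8189/8189 = 13321*I*√8189/8189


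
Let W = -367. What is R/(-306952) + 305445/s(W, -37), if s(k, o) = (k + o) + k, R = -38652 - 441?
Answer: -31242270979/78886664 ≈ -396.04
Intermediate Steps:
R = -39093
s(k, o) = o + 2*k
R/(-306952) + 305445/s(W, -37) = -39093/(-306952) + 305445/(-37 + 2*(-367)) = -39093*(-1/306952) + 305445/(-37 - 734) = 39093/306952 + 305445/(-771) = 39093/306952 + 305445*(-1/771) = 39093/306952 - 101815/257 = -31242270979/78886664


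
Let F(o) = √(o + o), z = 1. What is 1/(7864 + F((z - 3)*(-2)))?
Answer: 983/7730311 - √2/30921244 ≈ 0.00012712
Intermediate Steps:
F(o) = √2*√o (F(o) = √(2*o) = √2*√o)
1/(7864 + F((z - 3)*(-2))) = 1/(7864 + √2*√((1 - 3)*(-2))) = 1/(7864 + √2*√(-2*(-2))) = 1/(7864 + √2*√4) = 1/(7864 + √2*2) = 1/(7864 + 2*√2)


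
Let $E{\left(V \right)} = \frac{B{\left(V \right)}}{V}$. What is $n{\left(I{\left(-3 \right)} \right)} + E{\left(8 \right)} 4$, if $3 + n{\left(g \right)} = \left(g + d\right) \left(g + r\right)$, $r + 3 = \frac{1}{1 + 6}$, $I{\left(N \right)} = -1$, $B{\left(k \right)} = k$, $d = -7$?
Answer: $\frac{223}{7} \approx 31.857$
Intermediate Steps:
$E{\left(V \right)} = 1$ ($E{\left(V \right)} = \frac{V}{V} = 1$)
$r = - \frac{20}{7}$ ($r = -3 + \frac{1}{1 + 6} = -3 + \frac{1}{7} = - \frac{20}{7} \approx -2.8571$)
$n{\left(g \right)} = -3 + \left(-7 + g\right) \left(- \frac{20}{7} + g\right)$ ($n{\left(g \right)} = -3 + \left(g - 7\right) \left(g - \frac{20}{7}\right) = -3 + \left(-7 + g\right) \left(- \frac{20}{7} + g\right)$)
$n{\left(I{\left(-3 \right)} \right)} + E{\left(8 \right)} 4 = \left(17 + \left(-1\right)^{2} - - \frac{69}{7}\right) + 1 \cdot 4 = \left(17 + 1 + \frac{69}{7}\right) + 4 = \frac{195}{7} + 4 = \frac{223}{7}$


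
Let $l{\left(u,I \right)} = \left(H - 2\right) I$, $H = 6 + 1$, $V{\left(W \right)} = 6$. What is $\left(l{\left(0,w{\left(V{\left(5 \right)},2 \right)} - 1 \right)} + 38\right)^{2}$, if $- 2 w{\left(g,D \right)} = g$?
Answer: $324$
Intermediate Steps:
$w{\left(g,D \right)} = - \frac{g}{2}$
$H = 7$
$l{\left(u,I \right)} = 5 I$ ($l{\left(u,I \right)} = \left(7 - 2\right) I = 5 I$)
$\left(l{\left(0,w{\left(V{\left(5 \right)},2 \right)} - 1 \right)} + 38\right)^{2} = \left(5 \left(\left(- \frac{1}{2}\right) 6 - 1\right) + 38\right)^{2} = \left(5 \left(-3 - 1\right) + 38\right)^{2} = \left(5 \left(-4\right) + 38\right)^{2} = \left(-20 + 38\right)^{2} = 18^{2} = 324$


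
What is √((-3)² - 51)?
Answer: I*√42 ≈ 6.4807*I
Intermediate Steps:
√((-3)² - 51) = √(9 - 51) = √(-42) = I*√42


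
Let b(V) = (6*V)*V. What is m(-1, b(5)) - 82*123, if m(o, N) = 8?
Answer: -10078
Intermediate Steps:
b(V) = 6*V²
m(-1, b(5)) - 82*123 = 8 - 82*123 = 8 - 10086 = -10078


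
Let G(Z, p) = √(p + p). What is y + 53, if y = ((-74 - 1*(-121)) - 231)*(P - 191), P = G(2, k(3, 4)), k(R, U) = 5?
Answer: 35197 - 184*√10 ≈ 34615.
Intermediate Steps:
G(Z, p) = √2*√p (G(Z, p) = √(2*p) = √2*√p)
P = √10 (P = √2*√5 = √10 ≈ 3.1623)
y = 35144 - 184*√10 (y = ((-74 - 1*(-121)) - 231)*(√10 - 191) = ((-74 + 121) - 231)*(-191 + √10) = (47 - 231)*(-191 + √10) = -184*(-191 + √10) = 35144 - 184*√10 ≈ 34562.)
y + 53 = (35144 - 184*√10) + 53 = 35197 - 184*√10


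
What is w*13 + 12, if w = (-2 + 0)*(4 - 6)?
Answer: 64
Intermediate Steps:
w = 4 (w = -2*(-2) = 4)
w*13 + 12 = 4*13 + 12 = 52 + 12 = 64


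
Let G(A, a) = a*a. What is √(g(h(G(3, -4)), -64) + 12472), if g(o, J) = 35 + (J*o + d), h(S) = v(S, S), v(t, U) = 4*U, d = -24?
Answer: √8387 ≈ 91.581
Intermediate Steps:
G(A, a) = a²
h(S) = 4*S
g(o, J) = 11 + J*o (g(o, J) = 35 + (J*o - 24) = 35 + (-24 + J*o) = 11 + J*o)
√(g(h(G(3, -4)), -64) + 12472) = √((11 - 256*(-4)²) + 12472) = √((11 - 256*16) + 12472) = √((11 - 64*64) + 12472) = √((11 - 4096) + 12472) = √(-4085 + 12472) = √8387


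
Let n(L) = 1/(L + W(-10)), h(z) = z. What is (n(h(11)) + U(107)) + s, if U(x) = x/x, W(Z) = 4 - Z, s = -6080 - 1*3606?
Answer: -242124/25 ≈ -9685.0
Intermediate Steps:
s = -9686 (s = -6080 - 3606 = -9686)
U(x) = 1
n(L) = 1/(14 + L) (n(L) = 1/(L + (4 - 1*(-10))) = 1/(L + (4 + 10)) = 1/(L + 14) = 1/(14 + L))
(n(h(11)) + U(107)) + s = (1/(14 + 11) + 1) - 9686 = (1/25 + 1) - 9686 = 26/25 - 9686 = -242124/25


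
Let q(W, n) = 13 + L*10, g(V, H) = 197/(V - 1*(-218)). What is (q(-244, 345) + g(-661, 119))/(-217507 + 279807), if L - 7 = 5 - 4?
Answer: 20501/13799450 ≈ 0.0014856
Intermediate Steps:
g(V, H) = 197/(218 + V) (g(V, H) = 197/(V + 218) = 197/(218 + V))
L = 8 (L = 7 + (5 - 4) = 7 + 1 = 8)
q(W, n) = 93 (q(W, n) = 13 + 8*10 = 13 + 80 = 93)
(q(-244, 345) + g(-661, 119))/(-217507 + 279807) = (93 + 197/(218 - 661))/(-217507 + 279807) = (93 + 197/(-443))/62300 = (93 + 197*(-1/443))*(1/62300) = (93 - 197/443)*(1/62300) = (41002/443)*(1/62300) = 20501/13799450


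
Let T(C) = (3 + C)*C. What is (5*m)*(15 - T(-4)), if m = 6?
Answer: 330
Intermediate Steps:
T(C) = C*(3 + C)
(5*m)*(15 - T(-4)) = (5*6)*(15 - (-4)*(3 - 4)) = 30*(15 - (-4)*(-1)) = 30*(15 - 1*4) = 30*(15 - 4) = 30*11 = 330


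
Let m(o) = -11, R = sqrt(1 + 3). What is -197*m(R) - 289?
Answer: 1878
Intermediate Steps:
R = 2 (R = sqrt(4) = 2)
-197*m(R) - 289 = -197*(-11) - 289 = 2167 - 289 = 1878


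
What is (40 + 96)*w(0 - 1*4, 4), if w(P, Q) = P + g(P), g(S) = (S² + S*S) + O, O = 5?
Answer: 4488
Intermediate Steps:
g(S) = 5 + 2*S² (g(S) = (S² + S*S) + 5 = (S² + S²) + 5 = 2*S² + 5 = 5 + 2*S²)
w(P, Q) = 5 + P + 2*P² (w(P, Q) = P + (5 + 2*P²) = 5 + P + 2*P²)
(40 + 96)*w(0 - 1*4, 4) = (40 + 96)*(5 + (0 - 1*4) + 2*(0 - 1*4)²) = 136*(5 + (0 - 4) + 2*(0 - 4)²) = 136*(5 - 4 + 2*(-4)²) = 136*(5 - 4 + 2*16) = 136*(5 - 4 + 32) = 136*33 = 4488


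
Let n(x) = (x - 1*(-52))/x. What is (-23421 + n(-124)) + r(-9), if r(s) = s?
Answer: -726312/31 ≈ -23429.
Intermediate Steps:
n(x) = (52 + x)/x (n(x) = (x + 52)/x = (52 + x)/x)
(-23421 + n(-124)) + r(-9) = (-23421 + (52 - 124)/(-124)) - 9 = (-23421 - 1/124*(-72)) - 9 = (-23421 + 18/31) - 9 = -726033/31 - 9 = -726312/31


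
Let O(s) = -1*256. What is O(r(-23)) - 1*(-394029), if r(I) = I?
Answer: 393773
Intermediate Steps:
O(s) = -256
O(r(-23)) - 1*(-394029) = -256 - 1*(-394029) = -256 + 394029 = 393773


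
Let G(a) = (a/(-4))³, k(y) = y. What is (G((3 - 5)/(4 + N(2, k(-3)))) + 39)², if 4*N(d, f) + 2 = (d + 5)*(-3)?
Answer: 178730161/117649 ≈ 1519.2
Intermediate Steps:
N(d, f) = -17/4 - 3*d/4 (N(d, f) = -½ + ((d + 5)*(-3))/4 = -½ + ((5 + d)*(-3))/4 = -½ + (-15 - 3*d)/4 = -½ + (-15/4 - 3*d/4) = -17/4 - 3*d/4)
G(a) = -a³/64 (G(a) = (a*(-¼))³ = (-a/4)³ = -a³/64)
(G((3 - 5)/(4 + N(2, k(-3)))) + 39)² = (-(3 - 5)³/(4 + (-17/4 - ¾*2))³/64 + 39)² = (-(-8/(4 + (-17/4 - 3/2))³)/64 + 39)² = (-(-8/(4 - 23/4)³)/64 + 39)² = (-(-2/(-7/4))³/64 + 39)² = (-(-2*(-4/7))³/64 + 39)² = (-(8/7)³/64 + 39)² = (-1/64*512/343 + 39)² = (-8/343 + 39)² = (13369/343)² = 178730161/117649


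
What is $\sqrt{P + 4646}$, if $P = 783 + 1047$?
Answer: $2 \sqrt{1619} \approx 80.474$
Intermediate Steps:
$P = 1830$
$\sqrt{P + 4646} = \sqrt{1830 + 4646} = \sqrt{6476} = 2 \sqrt{1619}$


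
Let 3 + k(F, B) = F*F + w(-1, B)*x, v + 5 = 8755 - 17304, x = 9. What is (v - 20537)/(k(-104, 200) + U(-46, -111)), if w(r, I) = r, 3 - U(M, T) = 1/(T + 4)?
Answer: -1037579/385450 ≈ -2.6919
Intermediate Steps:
U(M, T) = 3 - 1/(4 + T) (U(M, T) = 3 - 1/(T + 4) = 3 - 1/(4 + T))
v = -8554 (v = -5 + (8755 - 17304) = -5 - 8549 = -8554)
k(F, B) = -12 + F² (k(F, B) = -3 + (F*F - 1*9) = -3 + (F² - 9) = -3 + (-9 + F²) = -12 + F²)
(v - 20537)/(k(-104, 200) + U(-46, -111)) = (-8554 - 20537)/((-12 + (-104)²) + (11 + 3*(-111))/(4 - 111)) = -29091/((-12 + 10816) + (11 - 333)/(-107)) = -29091/(10804 - 1/107*(-322)) = -29091/(10804 + 322/107) = -29091/1156350/107 = -29091*107/1156350 = -1037579/385450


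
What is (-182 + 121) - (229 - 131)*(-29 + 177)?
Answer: -14565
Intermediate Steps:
(-182 + 121) - (229 - 131)*(-29 + 177) = -61 - 98*148 = -61 - 1*14504 = -61 - 14504 = -14565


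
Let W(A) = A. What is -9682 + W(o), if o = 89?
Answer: -9593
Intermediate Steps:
-9682 + W(o) = -9682 + 89 = -9593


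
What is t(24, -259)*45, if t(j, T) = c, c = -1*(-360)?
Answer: 16200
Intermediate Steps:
c = 360
t(j, T) = 360
t(24, -259)*45 = 360*45 = 16200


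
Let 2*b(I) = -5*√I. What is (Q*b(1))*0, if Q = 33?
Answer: 0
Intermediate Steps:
b(I) = -5*√I/2 (b(I) = (-5*√I)/2 = -5*√I/2)
(Q*b(1))*0 = (33*(-5*√1/2))*0 = (33*(-5/2*1))*0 = (33*(-5/2))*0 = -165/2*0 = 0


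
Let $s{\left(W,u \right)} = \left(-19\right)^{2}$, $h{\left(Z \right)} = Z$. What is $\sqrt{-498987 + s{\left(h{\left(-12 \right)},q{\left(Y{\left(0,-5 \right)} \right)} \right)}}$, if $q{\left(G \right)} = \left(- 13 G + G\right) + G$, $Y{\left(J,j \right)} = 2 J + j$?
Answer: $i \sqrt{498626} \approx 706.13 i$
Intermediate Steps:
$Y{\left(J,j \right)} = j + 2 J$
$q{\left(G \right)} = - 11 G$ ($q{\left(G \right)} = - 12 G + G = - 11 G$)
$s{\left(W,u \right)} = 361$
$\sqrt{-498987 + s{\left(h{\left(-12 \right)},q{\left(Y{\left(0,-5 \right)} \right)} \right)}} = \sqrt{-498987 + 361} = \sqrt{-498626} = i \sqrt{498626}$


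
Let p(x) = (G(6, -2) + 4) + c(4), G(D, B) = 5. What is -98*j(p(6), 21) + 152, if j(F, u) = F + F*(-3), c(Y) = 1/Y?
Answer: 1965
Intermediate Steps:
p(x) = 37/4 (p(x) = (5 + 4) + 1/4 = 9 + 1/4 = 37/4)
j(F, u) = -2*F (j(F, u) = F - 3*F = -2*F)
-98*j(p(6), 21) + 152 = -(-196)*37/4 + 152 = -98*(-37/2) + 152 = 1813 + 152 = 1965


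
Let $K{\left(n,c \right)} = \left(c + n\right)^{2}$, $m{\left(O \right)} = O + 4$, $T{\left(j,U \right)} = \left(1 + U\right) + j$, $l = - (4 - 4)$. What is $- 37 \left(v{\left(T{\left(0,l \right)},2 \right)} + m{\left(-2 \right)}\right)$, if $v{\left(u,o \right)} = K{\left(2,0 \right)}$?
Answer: $-222$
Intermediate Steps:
$l = 0$ ($l = \left(-1\right) 0 = 0$)
$T{\left(j,U \right)} = 1 + U + j$
$m{\left(O \right)} = 4 + O$
$v{\left(u,o \right)} = 4$ ($v{\left(u,o \right)} = \left(0 + 2\right)^{2} = 2^{2} = 4$)
$- 37 \left(v{\left(T{\left(0,l \right)},2 \right)} + m{\left(-2 \right)}\right) = - 37 \left(4 + \left(4 - 2\right)\right) = - 37 \left(4 + 2\right) = \left(-37\right) 6 = -222$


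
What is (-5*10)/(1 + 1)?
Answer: -25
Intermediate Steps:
(-5*10)/(1 + 1) = -50/2 = -50*½ = -25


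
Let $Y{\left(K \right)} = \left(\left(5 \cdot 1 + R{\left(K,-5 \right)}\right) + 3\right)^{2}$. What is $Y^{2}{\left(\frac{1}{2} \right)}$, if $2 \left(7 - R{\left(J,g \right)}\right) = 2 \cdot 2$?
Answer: $28561$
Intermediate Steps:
$R{\left(J,g \right)} = 5$ ($R{\left(J,g \right)} = 7 - \frac{2 \cdot 2}{2} = 7 - 2 = 5$)
$Y{\left(K \right)} = 169$ ($Y{\left(K \right)} = \left(\left(5 \cdot 1 + 5\right) + 3\right)^{2} = \left(\left(5 + 5\right) + 3\right)^{2} = \left(10 + 3\right)^{2} = 13^{2} = 169$)
$Y^{2}{\left(\frac{1}{2} \right)} = 169^{2} = 28561$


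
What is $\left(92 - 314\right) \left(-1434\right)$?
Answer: $318348$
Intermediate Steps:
$\left(92 - 314\right) \left(-1434\right) = \left(-222\right) \left(-1434\right) = 318348$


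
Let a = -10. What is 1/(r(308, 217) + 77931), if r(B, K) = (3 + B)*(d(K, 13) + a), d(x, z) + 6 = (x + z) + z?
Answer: 1/148528 ≈ 6.7327e-6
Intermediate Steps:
d(x, z) = -6 + x + 2*z (d(x, z) = -6 + ((x + z) + z) = -6 + (x + 2*z) = -6 + x + 2*z)
r(B, K) = (3 + B)*(10 + K) (r(B, K) = (3 + B)*((-6 + K + 2*13) - 10) = (3 + B)*((-6 + K + 26) - 10) = (3 + B)*((20 + K) - 10) = (3 + B)*(10 + K))
1/(r(308, 217) + 77931) = 1/((30 + 3*217 + 10*308 + 308*217) + 77931) = 1/((30 + 651 + 3080 + 66836) + 77931) = 1/(70597 + 77931) = 1/148528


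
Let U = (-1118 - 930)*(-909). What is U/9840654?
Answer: 103424/546703 ≈ 0.18918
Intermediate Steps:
U = 1861632 (U = -2048*(-909) = 1861632)
U/9840654 = 1861632/9840654 = 1861632*(1/9840654) = 103424/546703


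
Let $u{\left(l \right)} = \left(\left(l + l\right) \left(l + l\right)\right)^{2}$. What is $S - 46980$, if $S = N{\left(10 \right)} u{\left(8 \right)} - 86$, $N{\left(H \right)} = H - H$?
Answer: $-47066$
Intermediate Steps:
$N{\left(H \right)} = 0$
$u{\left(l \right)} = 16 l^{4}$ ($u{\left(l \right)} = \left(2 l 2 l\right)^{2} = \left(4 l^{2}\right)^{2} = 16 l^{4}$)
$S = -86$ ($S = 0 \cdot 16 \cdot 8^{4} - 86 = 0 \cdot 16 \cdot 4096 - 86 = 0 \cdot 65536 - 86 = 0 - 86 = -86$)
$S - 46980 = -86 - 46980 = -47066$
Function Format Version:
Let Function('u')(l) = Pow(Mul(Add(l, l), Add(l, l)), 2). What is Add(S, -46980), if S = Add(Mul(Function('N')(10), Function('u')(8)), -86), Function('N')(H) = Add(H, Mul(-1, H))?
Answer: -47066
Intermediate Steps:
Function('N')(H) = 0
Function('u')(l) = Mul(16, Pow(l, 4)) (Function('u')(l) = Pow(Mul(Mul(2, l), Mul(2, l)), 2) = Pow(Mul(4, Pow(l, 2)), 2) = Mul(16, Pow(l, 4)))
S = -86 (S = Add(Mul(0, Mul(16, Pow(8, 4))), -86) = Add(Mul(0, Mul(16, 4096)), -86) = Add(Mul(0, 65536), -86) = Add(0, -86) = -86)
Add(S, -46980) = Add(-86, -46980) = -47066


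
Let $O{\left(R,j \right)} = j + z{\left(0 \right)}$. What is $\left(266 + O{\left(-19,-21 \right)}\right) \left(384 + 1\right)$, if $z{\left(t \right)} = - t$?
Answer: $94325$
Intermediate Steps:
$O{\left(R,j \right)} = j$ ($O{\left(R,j \right)} = j - 0 = j + 0 = j$)
$\left(266 + O{\left(-19,-21 \right)}\right) \left(384 + 1\right) = \left(266 - 21\right) \left(384 + 1\right) = 245 \cdot 385 = 94325$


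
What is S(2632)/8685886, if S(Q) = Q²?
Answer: 3463712/4342943 ≈ 0.79755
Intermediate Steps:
S(2632)/8685886 = 2632²/8685886 = 6927424*(1/8685886) = 3463712/4342943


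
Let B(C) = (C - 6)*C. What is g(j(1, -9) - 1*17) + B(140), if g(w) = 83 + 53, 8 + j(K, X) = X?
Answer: 18896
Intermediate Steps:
j(K, X) = -8 + X
B(C) = C*(-6 + C) (B(C) = (-6 + C)*C = C*(-6 + C))
g(w) = 136
g(j(1, -9) - 1*17) + B(140) = 136 + 140*(-6 + 140) = 136 + 140*134 = 136 + 18760 = 18896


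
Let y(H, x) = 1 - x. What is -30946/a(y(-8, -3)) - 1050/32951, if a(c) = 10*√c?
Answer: -509861323/329510 ≈ -1547.3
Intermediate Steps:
-30946/a(y(-8, -3)) - 1050/32951 = -30946*1/(10*√(1 - 1*(-3))) - 1050/32951 = -30946*1/(10*√(1 + 3)) - 1050*1/32951 = -30946/(10*√4) - 1050/32951 = -30946/(10*2) - 1050/32951 = -30946/20 - 1050/32951 = -30946*1/20 - 1050/32951 = -15473/10 - 1050/32951 = -509861323/329510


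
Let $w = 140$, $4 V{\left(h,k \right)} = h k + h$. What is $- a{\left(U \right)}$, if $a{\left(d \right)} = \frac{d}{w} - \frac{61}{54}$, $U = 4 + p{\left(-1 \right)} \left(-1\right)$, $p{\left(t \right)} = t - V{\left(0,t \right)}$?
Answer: $\frac{827}{756} \approx 1.0939$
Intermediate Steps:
$V{\left(h,k \right)} = \frac{h}{4} + \frac{h k}{4}$ ($V{\left(h,k \right)} = \frac{h k + h}{4} = \frac{h + h k}{4} = \frac{h}{4} + \frac{h k}{4}$)
$p{\left(t \right)} = t$ ($p{\left(t \right)} = t - \frac{1}{4} \cdot 0 \left(1 + t\right) = t - 0 = t + 0 = t$)
$U = 5$ ($U = 4 - -1 = 4 + 1 = 5$)
$a{\left(d \right)} = - \frac{61}{54} + \frac{d}{140}$ ($a{\left(d \right)} = \frac{d}{140} - \frac{61}{54} = - \frac{61}{54} + \frac{d}{140}$)
$- a{\left(U \right)} = - (- \frac{61}{54} + \frac{1}{140} \cdot 5) = - (- \frac{61}{54} + \frac{1}{28}) = \left(-1\right) \left(- \frac{827}{756}\right) = \frac{827}{756}$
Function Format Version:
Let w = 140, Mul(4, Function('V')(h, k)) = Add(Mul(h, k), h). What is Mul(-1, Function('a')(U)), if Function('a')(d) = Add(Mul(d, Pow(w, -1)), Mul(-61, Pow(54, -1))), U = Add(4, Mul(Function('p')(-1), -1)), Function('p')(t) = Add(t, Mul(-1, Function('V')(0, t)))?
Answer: Rational(827, 756) ≈ 1.0939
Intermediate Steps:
Function('V')(h, k) = Add(Mul(Rational(1, 4), h), Mul(Rational(1, 4), h, k)) (Function('V')(h, k) = Mul(Rational(1, 4), Add(Mul(h, k), h)) = Mul(Rational(1, 4), Add(h, Mul(h, k))) = Add(Mul(Rational(1, 4), h), Mul(Rational(1, 4), h, k)))
Function('p')(t) = t (Function('p')(t) = Add(t, Mul(-1, Mul(Rational(1, 4), 0, Add(1, t)))) = Add(t, Mul(-1, 0)) = Add(t, 0) = t)
U = 5 (U = Add(4, Mul(-1, -1)) = Add(4, 1) = 5)
Function('a')(d) = Add(Rational(-61, 54), Mul(Rational(1, 140), d)) (Function('a')(d) = Add(Mul(d, Pow(140, -1)), Mul(-61, Pow(54, -1))) = Add(Mul(d, Rational(1, 140)), Mul(-61, Rational(1, 54))) = Add(Mul(Rational(1, 140), d), Rational(-61, 54)) = Add(Rational(-61, 54), Mul(Rational(1, 140), d)))
Mul(-1, Function('a')(U)) = Mul(-1, Add(Rational(-61, 54), Mul(Rational(1, 140), 5))) = Mul(-1, Add(Rational(-61, 54), Rational(1, 28))) = Mul(-1, Rational(-827, 756)) = Rational(827, 756)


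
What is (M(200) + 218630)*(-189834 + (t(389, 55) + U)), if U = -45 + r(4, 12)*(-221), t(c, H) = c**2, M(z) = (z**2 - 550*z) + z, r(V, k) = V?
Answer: -5870152860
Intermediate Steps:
M(z) = z**2 - 549*z
U = -929 (U = -45 + 4*(-221) = -45 - 884 = -929)
(M(200) + 218630)*(-189834 + (t(389, 55) + U)) = (200*(-549 + 200) + 218630)*(-189834 + (389**2 - 929)) = (200*(-349) + 218630)*(-189834 + (151321 - 929)) = (-69800 + 218630)*(-189834 + 150392) = 148830*(-39442) = -5870152860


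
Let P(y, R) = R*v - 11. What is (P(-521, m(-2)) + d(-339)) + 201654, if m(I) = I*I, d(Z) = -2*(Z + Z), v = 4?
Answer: 203015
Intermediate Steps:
d(Z) = -4*Z
m(I) = I²
P(y, R) = -11 + 4*R (P(y, R) = R*4 - 11 = 4*R - 11 = -11 + 4*R)
(P(-521, m(-2)) + d(-339)) + 201654 = ((-11 + 4*(-2)²) - 4*(-339)) + 201654 = ((-11 + 4*4) + 1356) + 201654 = ((-11 + 16) + 1356) + 201654 = (5 + 1356) + 201654 = 1361 + 201654 = 203015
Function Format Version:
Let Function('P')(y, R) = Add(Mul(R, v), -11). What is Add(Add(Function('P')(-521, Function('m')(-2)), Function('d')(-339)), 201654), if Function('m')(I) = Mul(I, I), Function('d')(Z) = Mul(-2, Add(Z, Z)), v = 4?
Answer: 203015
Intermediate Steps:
Function('d')(Z) = Mul(-4, Z) (Function('d')(Z) = Mul(-2, Mul(2, Z)) = Mul(-4, Z))
Function('m')(I) = Pow(I, 2)
Function('P')(y, R) = Add(-11, Mul(4, R)) (Function('P')(y, R) = Add(Mul(R, 4), -11) = Add(Mul(4, R), -11) = Add(-11, Mul(4, R)))
Add(Add(Function('P')(-521, Function('m')(-2)), Function('d')(-339)), 201654) = Add(Add(Add(-11, Mul(4, Pow(-2, 2))), Mul(-4, -339)), 201654) = Add(Add(Add(-11, Mul(4, 4)), 1356), 201654) = Add(Add(Add(-11, 16), 1356), 201654) = Add(Add(5, 1356), 201654) = Add(1361, 201654) = 203015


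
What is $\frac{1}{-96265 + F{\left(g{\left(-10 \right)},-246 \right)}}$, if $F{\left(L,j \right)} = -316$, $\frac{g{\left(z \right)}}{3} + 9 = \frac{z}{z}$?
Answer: $- \frac{1}{96581} \approx -1.0354 \cdot 10^{-5}$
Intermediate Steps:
$g{\left(z \right)} = -24$ ($g{\left(z \right)} = -27 + 3 \frac{z}{z} = -27 + 3 \cdot 1 = -27 + 3 = -24$)
$\frac{1}{-96265 + F{\left(g{\left(-10 \right)},-246 \right)}} = \frac{1}{-96265 - 316} = \frac{1}{-96581} = - \frac{1}{96581}$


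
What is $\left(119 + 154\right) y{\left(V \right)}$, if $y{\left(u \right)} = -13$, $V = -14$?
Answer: $-3549$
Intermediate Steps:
$\left(119 + 154\right) y{\left(V \right)} = \left(119 + 154\right) \left(-13\right) = 273 \left(-13\right) = -3549$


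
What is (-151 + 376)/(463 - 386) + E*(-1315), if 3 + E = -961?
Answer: 97610045/77 ≈ 1.2677e+6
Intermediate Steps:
E = -964 (E = -3 - 961 = -964)
(-151 + 376)/(463 - 386) + E*(-1315) = (-151 + 376)/(463 - 386) - 964*(-1315) = 225/77 + 1267660 = 97610045/77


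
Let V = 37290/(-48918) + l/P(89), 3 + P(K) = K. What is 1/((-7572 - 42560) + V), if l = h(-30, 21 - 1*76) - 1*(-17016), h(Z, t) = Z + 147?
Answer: -701158/35011301997 ≈ -2.0027e-5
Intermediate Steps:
P(K) = -3 + K
h(Z, t) = 147 + Z
l = 17133 (l = (147 - 30) - 1*(-17016) = 117 + 17016 = 17133)
V = 139150859/701158 (V = 37290/(-48918) + 17133/(-3 + 89) = 37290*(-1/48918) + 17133/86 = -6215/8153 + 17133*(1/86) = -6215/8153 + 17133/86 = 139150859/701158 ≈ 198.46)
1/((-7572 - 42560) + V) = 1/((-7572 - 42560) + 139150859/701158) = 1/(-50132 + 139150859/701158) = 1/(-35011301997/701158) = -701158/35011301997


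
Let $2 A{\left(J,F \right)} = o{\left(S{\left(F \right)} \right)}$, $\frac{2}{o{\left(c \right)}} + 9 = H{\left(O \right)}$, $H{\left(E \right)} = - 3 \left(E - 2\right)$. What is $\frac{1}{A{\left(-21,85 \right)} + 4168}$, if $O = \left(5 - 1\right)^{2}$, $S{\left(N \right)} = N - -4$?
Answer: $\frac{51}{212567} \approx 0.00023992$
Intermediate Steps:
$S{\left(N \right)} = 4 + N$ ($S{\left(N \right)} = N + 4 = 4 + N$)
$O = 16$ ($O = 4^{2} = 16$)
$H{\left(E \right)} = 6 - 3 E$ ($H{\left(E \right)} = - 3 \left(-2 + E\right) = 6 - 3 E$)
$o{\left(c \right)} = - \frac{2}{51}$ ($o{\left(c \right)} = \frac{2}{-9 + \left(6 - 48\right)} = \frac{2}{-9 - 42} = \frac{2}{-51} = 2 \left(- \frac{1}{51}\right) = - \frac{2}{51}$)
$A{\left(J,F \right)} = - \frac{1}{51}$ ($A{\left(J,F \right)} = \frac{1}{2} \left(- \frac{2}{51}\right) = - \frac{1}{51}$)
$\frac{1}{A{\left(-21,85 \right)} + 4168} = \frac{1}{- \frac{1}{51} + 4168} = \frac{1}{\frac{212567}{51}} = \frac{51}{212567}$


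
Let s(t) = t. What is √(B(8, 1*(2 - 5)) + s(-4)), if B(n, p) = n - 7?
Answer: I*√3 ≈ 1.732*I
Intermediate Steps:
B(n, p) = -7 + n
√(B(8, 1*(2 - 5)) + s(-4)) = √((-7 + 8) - 4) = √(1 - 4) = √(-3) = I*√3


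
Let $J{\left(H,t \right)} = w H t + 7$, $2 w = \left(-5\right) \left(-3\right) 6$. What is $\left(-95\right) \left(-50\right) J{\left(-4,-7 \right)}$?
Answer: $6018250$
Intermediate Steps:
$w = 45$ ($w = \frac{\left(-5\right) \left(-3\right) 6}{2} = \frac{15 \cdot 6}{2} = \frac{1}{2} \cdot 90 = 45$)
$J{\left(H,t \right)} = 7 + 45 H t$ ($J{\left(H,t \right)} = 45 H t + 7 = 7 + 45 H t$)
$\left(-95\right) \left(-50\right) J{\left(-4,-7 \right)} = \left(-95\right) \left(-50\right) \left(7 + 45 \left(-4\right) \left(-7\right)\right) = 4750 \left(7 + 1260\right) = 4750 \cdot 1267 = 6018250$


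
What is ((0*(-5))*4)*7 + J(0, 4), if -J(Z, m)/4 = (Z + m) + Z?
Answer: -16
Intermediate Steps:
J(Z, m) = -8*Z - 4*m (J(Z, m) = -4*((Z + m) + Z) = -4*(m + 2*Z) = -8*Z - 4*m)
((0*(-5))*4)*7 + J(0, 4) = ((0*(-5))*4)*7 + (-8*0 - 4*4) = (0*4)*7 + (0 - 16) = 0*7 - 16 = 0 - 16 = -16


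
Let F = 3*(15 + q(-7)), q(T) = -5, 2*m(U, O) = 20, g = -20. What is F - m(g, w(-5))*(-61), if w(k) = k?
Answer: 640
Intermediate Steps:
m(U, O) = 10 (m(U, O) = (1/2)*20 = 10)
F = 30 (F = 3*(15 - 5) = 3*10 = 30)
F - m(g, w(-5))*(-61) = 30 - 10*(-61) = 30 - 1*(-610) = 30 + 610 = 640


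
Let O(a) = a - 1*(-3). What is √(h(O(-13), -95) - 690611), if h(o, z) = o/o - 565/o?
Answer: I*√2762214/2 ≈ 831.0*I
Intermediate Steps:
O(a) = 3 + a (O(a) = a + 3 = 3 + a)
h(o, z) = 1 - 565/o
√(h(O(-13), -95) - 690611) = √((-565 + (3 - 13))/(3 - 13) - 690611) = √((-565 - 10)/(-10) - 690611) = √(-⅒*(-575) - 690611) = √(115/2 - 690611) = √(-1381107/2) = I*√2762214/2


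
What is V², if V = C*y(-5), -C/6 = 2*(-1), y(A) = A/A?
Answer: 144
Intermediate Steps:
y(A) = 1
C = 12 (C = -12*(-1) = -6*(-2) = 12)
V = 12 (V = 12*1 = 12)
V² = 12² = 144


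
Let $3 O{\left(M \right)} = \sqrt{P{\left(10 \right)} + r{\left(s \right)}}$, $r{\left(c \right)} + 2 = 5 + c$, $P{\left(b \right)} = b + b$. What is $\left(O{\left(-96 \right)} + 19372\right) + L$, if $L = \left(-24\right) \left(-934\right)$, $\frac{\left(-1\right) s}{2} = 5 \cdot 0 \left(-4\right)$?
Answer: $41788 + \frac{\sqrt{23}}{3} \approx 41790.0$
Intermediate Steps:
$P{\left(b \right)} = 2 b$
$s = 0$ ($s = - 2 \cdot 5 \cdot 0 \left(-4\right) = - 2 \cdot 0 \left(-4\right) = \left(-2\right) 0 = 0$)
$r{\left(c \right)} = 3 + c$ ($r{\left(c \right)} = -2 + \left(5 + c\right) = 3 + c$)
$O{\left(M \right)} = \frac{\sqrt{23}}{3}$ ($O{\left(M \right)} = \frac{\sqrt{2 \cdot 10 + \left(3 + 0\right)}}{3} = \frac{\sqrt{20 + 3}}{3} = \frac{\sqrt{23}}{3}$)
$L = 22416$
$\left(O{\left(-96 \right)} + 19372\right) + L = \left(\frac{\sqrt{23}}{3} + 19372\right) + 22416 = \left(19372 + \frac{\sqrt{23}}{3}\right) + 22416 = 41788 + \frac{\sqrt{23}}{3}$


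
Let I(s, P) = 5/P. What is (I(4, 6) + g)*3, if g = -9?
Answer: -49/2 ≈ -24.500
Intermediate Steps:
(I(4, 6) + g)*3 = (5/6 - 9)*3 = -49/6*3 = -49/2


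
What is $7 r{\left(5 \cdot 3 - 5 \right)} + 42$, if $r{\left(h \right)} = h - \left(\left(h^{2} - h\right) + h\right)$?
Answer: $-588$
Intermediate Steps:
$r{\left(h \right)} = h - h^{2}$
$7 r{\left(5 \cdot 3 - 5 \right)} + 42 = 7 \left(5 \cdot 3 - 5\right) \left(1 - \left(5 \cdot 3 - 5\right)\right) + 42 = 7 \left(15 - 5\right) \left(1 - \left(15 - 5\right)\right) + 42 = 7 \cdot 10 \left(1 - 10\right) + 42 = 7 \cdot 10 \left(-9\right) + 42 = 7 \left(-90\right) + 42 = -630 + 42 = -588$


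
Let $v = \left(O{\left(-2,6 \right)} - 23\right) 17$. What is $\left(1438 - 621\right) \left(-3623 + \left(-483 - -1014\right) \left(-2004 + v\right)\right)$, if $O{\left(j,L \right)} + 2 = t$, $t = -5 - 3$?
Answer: $-1115726246$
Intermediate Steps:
$t = -8$ ($t = -5 - 3 = -8$)
$O{\left(j,L \right)} = -10$ ($O{\left(j,L \right)} = -2 - 8 = -10$)
$v = -561$ ($v = \left(-10 - 23\right) 17 = \left(-33\right) 17 = -561$)
$\left(1438 - 621\right) \left(-3623 + \left(-483 - -1014\right) \left(-2004 + v\right)\right) = \left(1438 - 621\right) \left(-3623 + \left(-483 - -1014\right) \left(-2004 - 561\right)\right) = 817 \left(-3623 + \left(-483 + 1014\right) \left(-2565\right)\right) = 817 \left(-3623 + 531 \left(-2565\right)\right) = 817 \left(-3623 - 1362015\right) = 817 \left(-1365638\right) = -1115726246$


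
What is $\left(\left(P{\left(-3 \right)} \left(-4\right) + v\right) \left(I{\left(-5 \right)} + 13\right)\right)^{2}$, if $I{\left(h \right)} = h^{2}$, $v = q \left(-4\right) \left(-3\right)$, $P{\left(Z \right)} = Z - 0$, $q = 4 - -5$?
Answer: $20793600$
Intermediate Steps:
$q = 9$ ($q = 4 + 5 = 9$)
$P{\left(Z \right)} = Z$ ($P{\left(Z \right)} = Z + 0 = Z$)
$v = 108$ ($v = 9 \left(-4\right) \left(-3\right) = \left(-36\right) \left(-3\right) = 108$)
$\left(\left(P{\left(-3 \right)} \left(-4\right) + v\right) \left(I{\left(-5 \right)} + 13\right)\right)^{2} = \left(\left(\left(-3\right) \left(-4\right) + 108\right) \left(\left(-5\right)^{2} + 13\right)\right)^{2} = \left(\left(12 + 108\right) \left(25 + 13\right)\right)^{2} = \left(120 \cdot 38\right)^{2} = 4560^{2} = 20793600$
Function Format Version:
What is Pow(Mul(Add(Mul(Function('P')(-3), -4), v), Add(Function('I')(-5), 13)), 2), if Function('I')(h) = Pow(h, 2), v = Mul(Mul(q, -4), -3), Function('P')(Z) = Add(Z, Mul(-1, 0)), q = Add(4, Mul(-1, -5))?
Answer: 20793600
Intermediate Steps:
q = 9 (q = Add(4, 5) = 9)
Function('P')(Z) = Z (Function('P')(Z) = Add(Z, 0) = Z)
v = 108 (v = Mul(Mul(9, -4), -3) = Mul(-36, -3) = 108)
Pow(Mul(Add(Mul(Function('P')(-3), -4), v), Add(Function('I')(-5), 13)), 2) = Pow(Mul(Add(Mul(-3, -4), 108), Add(Pow(-5, 2), 13)), 2) = Pow(Mul(Add(12, 108), Add(25, 13)), 2) = Pow(Mul(120, 38), 2) = Pow(4560, 2) = 20793600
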